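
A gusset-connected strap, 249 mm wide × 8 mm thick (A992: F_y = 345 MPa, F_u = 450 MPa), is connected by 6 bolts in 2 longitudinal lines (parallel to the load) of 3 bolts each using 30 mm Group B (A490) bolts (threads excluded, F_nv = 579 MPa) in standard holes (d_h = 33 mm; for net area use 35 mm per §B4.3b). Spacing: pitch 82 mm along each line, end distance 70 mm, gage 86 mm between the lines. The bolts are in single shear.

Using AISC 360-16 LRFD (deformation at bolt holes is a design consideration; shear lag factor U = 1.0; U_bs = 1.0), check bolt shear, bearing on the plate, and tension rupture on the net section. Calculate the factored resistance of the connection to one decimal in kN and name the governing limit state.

483.3 kN (net-section rupture governs)

Bolt shear: A_b = π(30)²/4 = 706.86 mm². φR_n = 0.75 × 579 × 706.86 × 6 × 1 = 1841.7 kN.
Bearing (8 mm plate, F_u = 450 MPa): end bolts L_c = 70 − 33/2 = 53.5, R_n = min(1.2×53.5×8×450, 2.4×30×8×450) = 231.12 kN/bolt; interior L_c = 82 − 33 = 49, R_n = 211.68 kN/bolt. φR_n = 0.75 × (2×231.12 + 4×211.68) = 981.7 kN.
Tension rupture (net): A_n = (249 − 2×35)×8 = 1432 mm² (U = 1.0, A_e = A_n). φR_n = 0.75 × 450 × 1432 = 483.3 kN.
Governing: min(1841.7, 981.7, 483.3) = 483.3 kN → net-section rupture.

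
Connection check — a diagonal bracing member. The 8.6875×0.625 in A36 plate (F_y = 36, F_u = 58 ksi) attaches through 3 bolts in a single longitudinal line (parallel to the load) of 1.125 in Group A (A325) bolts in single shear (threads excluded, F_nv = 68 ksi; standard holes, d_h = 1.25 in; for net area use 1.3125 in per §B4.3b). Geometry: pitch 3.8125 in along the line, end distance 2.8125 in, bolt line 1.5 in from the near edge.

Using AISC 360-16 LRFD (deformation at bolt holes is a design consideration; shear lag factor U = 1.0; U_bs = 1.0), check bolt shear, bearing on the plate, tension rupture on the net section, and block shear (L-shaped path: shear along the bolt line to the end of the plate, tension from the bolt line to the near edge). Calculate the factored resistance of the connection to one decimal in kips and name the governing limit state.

128.6 kips (block shear governs)

Bolt shear: A_b = π(1.125)²/4 = 0.99402 in². φR_n = 0.75 × 68 × 0.99402 × 3 × 1 = 152.1 kips.
Bearing (0.625 in plate, F_u = 58 ksi): end bolts L_c = 2.8125 − 1.25/2 = 2.1875, R_n = min(1.2×2.1875×0.625×58, 2.4×1.125×0.625×58) = 95.156 kips/bolt; interior L_c = 3.8125 − 1.25 = 2.5625, R_n = 97.875 kips/bolt. φR_n = 0.75 × (1×95.156 + 2×97.875) = 218.2 kips.
Tension rupture (net): A_n = (8.6875 − 1×1.3125)×0.625 = 4.6094 in² (U = 1.0, A_e = A_n). φR_n = 0.75 × 58 × 4.6094 = 200.5 kips.
Block shear: shear path 1×[2.8125+2×3.8125] = 1×10.4375 in, A_gv = 6.5234, A_nv = 1×(10.4375 − 2.5×1.3125)×0.625 = 4.4727 in²; tension to near edge: (1.5 − 0.5×1.3125)×0.625 = 0.52734 in². R_n = min(0.6×58×4.4727, 0.6×36×6.5234) + 1.0×58×0.52734 = min(155.65, 140.91) + 30.586 = 171.5 kips. φR_n = 0.75 × 171.5 = 128.6 kips.
Governing: min(152.1, 218.2, 200.5, 128.6) = 128.6 kips → block shear.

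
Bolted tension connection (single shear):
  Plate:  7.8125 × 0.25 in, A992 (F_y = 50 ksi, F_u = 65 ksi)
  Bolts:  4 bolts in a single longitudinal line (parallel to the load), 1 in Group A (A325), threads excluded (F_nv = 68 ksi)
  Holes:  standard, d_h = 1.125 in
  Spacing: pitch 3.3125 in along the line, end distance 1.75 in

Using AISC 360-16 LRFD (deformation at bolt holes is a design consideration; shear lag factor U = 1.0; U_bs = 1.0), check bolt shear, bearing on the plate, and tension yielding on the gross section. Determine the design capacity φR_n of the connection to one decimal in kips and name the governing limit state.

Bolt shear: A_b = π(1)²/4 = 0.7854 in². φR_n = 0.75 × 68 × 0.7854 × 4 × 1 = 160.2 kips.
Bearing (0.25 in plate, F_u = 65 ksi): end bolts L_c = 1.75 − 1.125/2 = 1.1875, R_n = min(1.2×1.1875×0.25×65, 2.4×1×0.25×65) = 23.156 kips/bolt; interior L_c = 3.3125 − 1.125 = 2.1875, R_n = 39 kips/bolt. φR_n = 0.75 × (1×23.156 + 3×39) = 105.1 kips.
Tension yield (gross): A_g = 7.8125×0.25 = 1.9531 in². φR_n = 0.90 × 50 × 1.9531 = 87.9 kips.
Governing: min(160.2, 105.1, 87.9) = 87.9 kips → gross-section yield.

87.9 kips (gross-section yield governs)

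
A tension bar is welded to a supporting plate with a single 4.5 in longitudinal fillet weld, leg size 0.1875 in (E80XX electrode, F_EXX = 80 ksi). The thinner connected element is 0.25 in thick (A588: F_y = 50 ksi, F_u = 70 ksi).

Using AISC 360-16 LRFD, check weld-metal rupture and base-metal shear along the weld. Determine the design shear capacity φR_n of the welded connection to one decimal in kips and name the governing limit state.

Weld metal: throat = 0.707×0.1875 = 0.13256 in, L = 4.5 in. φR_n = 0.75 × 0.6 × 80 × 0.13256 × 4.5 = 21.5 kips.
Base metal shear (0.25 in plate): yield φR_n = 1.0×0.6×50×0.25×4.5 = 33.8 kips; rupture φR_n = 0.75×0.6×70×0.25×4.5 = 35.4 kips; take 33.8 kips (yield).
Governing: min(21.5, 33.8) = 21.5 kips → weld metal.

21.5 kips (weld metal governs)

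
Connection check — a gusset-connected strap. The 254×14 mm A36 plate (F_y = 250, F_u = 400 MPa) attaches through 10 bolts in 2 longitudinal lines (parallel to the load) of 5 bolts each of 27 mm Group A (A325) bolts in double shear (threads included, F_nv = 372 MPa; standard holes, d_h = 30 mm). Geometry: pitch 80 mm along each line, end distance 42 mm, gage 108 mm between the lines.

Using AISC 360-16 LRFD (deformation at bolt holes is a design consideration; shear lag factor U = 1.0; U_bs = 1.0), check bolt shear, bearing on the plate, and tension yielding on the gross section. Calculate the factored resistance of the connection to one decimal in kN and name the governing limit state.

Bolt shear: A_b = π(27)²/4 = 572.56 mm². φR_n = 0.75 × 372 × 572.56 × 10 × 2 = 3194.9 kN.
Bearing (14 mm plate, F_u = 400 MPa): end bolts L_c = 42 − 30/2 = 27, R_n = min(1.2×27×14×400, 2.4×27×14×400) = 181.44 kN/bolt; interior L_c = 80 − 30 = 50, R_n = 336 kN/bolt. φR_n = 0.75 × (2×181.44 + 8×336) = 2288.2 kN.
Tension yield (gross): A_g = 254×14 = 3556 mm². φR_n = 0.90 × 250 × 3556 = 800.1 kN.
Governing: min(3194.9, 2288.2, 800.1) = 800.1 kN → gross-section yield.

800.1 kN (gross-section yield governs)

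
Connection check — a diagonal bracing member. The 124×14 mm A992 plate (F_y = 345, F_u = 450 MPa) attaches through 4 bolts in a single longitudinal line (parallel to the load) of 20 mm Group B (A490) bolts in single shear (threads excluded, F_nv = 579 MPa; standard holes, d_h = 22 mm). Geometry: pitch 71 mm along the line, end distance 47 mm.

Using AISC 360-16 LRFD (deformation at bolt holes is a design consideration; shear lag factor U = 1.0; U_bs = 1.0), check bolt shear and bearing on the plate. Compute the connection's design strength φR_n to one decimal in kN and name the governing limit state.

Bolt shear: A_b = π(20)²/4 = 314.16 mm². φR_n = 0.75 × 579 × 314.16 × 4 × 1 = 545.7 kN.
Bearing (14 mm plate, F_u = 450 MPa): end bolts L_c = 47 − 22/2 = 36, R_n = min(1.2×36×14×450, 2.4×20×14×450) = 272.16 kN/bolt; interior L_c = 71 − 22 = 49, R_n = 302.4 kN/bolt. φR_n = 0.75 × (1×272.16 + 3×302.4) = 884.5 kN.
Governing: min(545.7, 884.5) = 545.7 kN → bolt shear.

545.7 kN (bolt shear governs)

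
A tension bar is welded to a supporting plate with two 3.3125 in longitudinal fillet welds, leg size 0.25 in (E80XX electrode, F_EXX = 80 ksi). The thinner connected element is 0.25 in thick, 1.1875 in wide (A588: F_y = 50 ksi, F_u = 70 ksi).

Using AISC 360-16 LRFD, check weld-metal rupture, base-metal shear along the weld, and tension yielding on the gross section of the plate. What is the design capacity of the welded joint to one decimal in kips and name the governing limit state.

13.4 kips (gross-section yield governs)

Weld metal: throat = 0.707×0.25 = 0.17675 in, L = 2×3.3125 = 6.625 in. φR_n = 0.75 × 0.6 × 80 × 0.17675 × 6.625 = 42.2 kips.
Base metal shear (0.25 in plate): yield φR_n = 1.0×0.6×50×0.25×6.625 = 49.7 kips; rupture φR_n = 0.75×0.6×70×0.25×6.625 = 52.2 kips; take 49.7 kips (yield).
Tension yield (gross): A_g = 1.1875×0.25 = 0.29688 in². φR_n = 0.90 × 50 × 0.29688 = 13.4 kips.
Governing: min(42.2, 49.7, 13.4) = 13.4 kips → gross-section yield.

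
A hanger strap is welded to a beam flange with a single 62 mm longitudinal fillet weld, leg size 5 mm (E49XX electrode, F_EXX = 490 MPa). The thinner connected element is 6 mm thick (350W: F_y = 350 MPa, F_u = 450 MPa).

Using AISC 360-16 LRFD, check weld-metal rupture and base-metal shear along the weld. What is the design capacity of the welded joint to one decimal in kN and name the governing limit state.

48.3 kN (weld metal governs)

Weld metal: throat = 0.707×5 = 3.535 mm, L = 62 mm. φR_n = 0.75 × 0.6 × 490 × 3.535 × 62 = 48.3 kN.
Base metal shear (6 mm plate): yield φR_n = 1.0×0.6×350×6×62 = 78.1 kN; rupture φR_n = 0.75×0.6×450×6×62 = 75.3 kN; take 75.3 kN (rupture).
Governing: min(48.3, 75.3) = 48.3 kN → weld metal.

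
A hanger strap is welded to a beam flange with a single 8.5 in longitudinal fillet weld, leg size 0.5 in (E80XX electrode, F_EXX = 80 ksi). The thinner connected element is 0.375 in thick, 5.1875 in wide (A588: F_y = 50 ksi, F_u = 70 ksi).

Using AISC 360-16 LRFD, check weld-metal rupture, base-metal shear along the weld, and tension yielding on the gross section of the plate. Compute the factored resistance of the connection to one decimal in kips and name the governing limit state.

Weld metal: throat = 0.707×0.5 = 0.3535 in, L = 8.5 in. φR_n = 0.75 × 0.6 × 80 × 0.3535 × 8.5 = 108.2 kips.
Base metal shear (0.375 in plate): yield φR_n = 1.0×0.6×50×0.375×8.5 = 95.6 kips; rupture φR_n = 0.75×0.6×70×0.375×8.5 = 100.4 kips; take 95.6 kips (yield).
Tension yield (gross): A_g = 5.1875×0.375 = 1.9453 in². φR_n = 0.90 × 50 × 1.9453 = 87.5 kips.
Governing: min(108.2, 95.6, 87.5) = 87.5 kips → gross-section yield.

87.5 kips (gross-section yield governs)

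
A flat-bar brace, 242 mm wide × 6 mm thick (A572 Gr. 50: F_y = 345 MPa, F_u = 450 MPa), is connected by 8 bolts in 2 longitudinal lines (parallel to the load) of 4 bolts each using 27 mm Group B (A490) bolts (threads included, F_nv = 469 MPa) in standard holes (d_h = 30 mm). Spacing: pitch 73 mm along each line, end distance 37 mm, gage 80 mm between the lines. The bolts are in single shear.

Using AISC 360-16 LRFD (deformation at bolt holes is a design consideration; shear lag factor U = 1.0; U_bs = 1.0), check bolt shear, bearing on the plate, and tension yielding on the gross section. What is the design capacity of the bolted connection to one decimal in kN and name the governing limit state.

Bolt shear: A_b = π(27)²/4 = 572.56 mm². φR_n = 0.75 × 469 × 572.56 × 8 × 1 = 1611.2 kN.
Bearing (6 mm plate, F_u = 450 MPa): end bolts L_c = 37 − 30/2 = 22, R_n = min(1.2×22×6×450, 2.4×27×6×450) = 71.28 kN/bolt; interior L_c = 73 − 30 = 43, R_n = 139.32 kN/bolt. φR_n = 0.75 × (2×71.28 + 6×139.32) = 733.9 kN.
Tension yield (gross): A_g = 242×6 = 1452 mm². φR_n = 0.90 × 345 × 1452 = 450.8 kN.
Governing: min(1611.2, 733.9, 450.8) = 450.8 kN → gross-section yield.

450.8 kN (gross-section yield governs)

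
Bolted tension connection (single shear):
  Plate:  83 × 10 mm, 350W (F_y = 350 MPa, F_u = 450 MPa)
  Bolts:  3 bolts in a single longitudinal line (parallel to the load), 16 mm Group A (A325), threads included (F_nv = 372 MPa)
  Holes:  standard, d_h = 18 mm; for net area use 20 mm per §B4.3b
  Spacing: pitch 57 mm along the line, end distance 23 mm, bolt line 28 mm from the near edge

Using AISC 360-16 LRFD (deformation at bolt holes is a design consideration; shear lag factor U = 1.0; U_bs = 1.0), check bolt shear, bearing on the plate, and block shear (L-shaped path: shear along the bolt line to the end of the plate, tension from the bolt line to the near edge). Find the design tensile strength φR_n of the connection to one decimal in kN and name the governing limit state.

Bolt shear: A_b = π(16)²/4 = 201.06 mm². φR_n = 0.75 × 372 × 201.06 × 3 × 1 = 168.3 kN.
Bearing (10 mm plate, F_u = 450 MPa): end bolts L_c = 23 − 18/2 = 14, R_n = min(1.2×14×10×450, 2.4×16×10×450) = 75.6 kN/bolt; interior L_c = 57 − 18 = 39, R_n = 172.8 kN/bolt. φR_n = 0.75 × (1×75.6 + 2×172.8) = 315.9 kN.
Block shear: shear path 1×[23+2×57] = 1×137 mm, A_gv = 1370, A_nv = 1×(137 − 2.5×20)×10 = 870 mm²; tension to near edge: (28 − 0.5×20)×10 = 180 mm². R_n = min(0.6×450×870, 0.6×350×1370) + 1.0×450×180 = min(234.9, 287.7) + 81 = 315.9 kN. φR_n = 0.75 × 315.9 = 236.9 kN.
Governing: min(168.3, 315.9, 236.9) = 168.3 kN → bolt shear.

168.3 kN (bolt shear governs)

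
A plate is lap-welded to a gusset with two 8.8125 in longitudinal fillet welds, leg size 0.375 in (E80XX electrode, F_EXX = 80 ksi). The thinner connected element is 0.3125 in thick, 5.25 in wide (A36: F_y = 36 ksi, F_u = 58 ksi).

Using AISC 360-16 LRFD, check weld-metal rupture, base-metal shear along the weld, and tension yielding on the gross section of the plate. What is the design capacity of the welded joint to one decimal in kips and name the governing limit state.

Weld metal: throat = 0.707×0.375 = 0.26513 in, L = 2×8.8125 = 17.625 in. φR_n = 0.75 × 0.6 × 80 × 0.26513 × 17.625 = 168.2 kips.
Base metal shear (0.3125 in plate): yield φR_n = 1.0×0.6×36×0.3125×17.625 = 119.0 kips; rupture φR_n = 0.75×0.6×58×0.3125×17.625 = 143.8 kips; take 119.0 kips (yield).
Tension yield (gross): A_g = 5.25×0.3125 = 1.6406 in². φR_n = 0.90 × 36 × 1.6406 = 53.2 kips.
Governing: min(168.2, 119.0, 53.2) = 53.2 kips → gross-section yield.

53.2 kips (gross-section yield governs)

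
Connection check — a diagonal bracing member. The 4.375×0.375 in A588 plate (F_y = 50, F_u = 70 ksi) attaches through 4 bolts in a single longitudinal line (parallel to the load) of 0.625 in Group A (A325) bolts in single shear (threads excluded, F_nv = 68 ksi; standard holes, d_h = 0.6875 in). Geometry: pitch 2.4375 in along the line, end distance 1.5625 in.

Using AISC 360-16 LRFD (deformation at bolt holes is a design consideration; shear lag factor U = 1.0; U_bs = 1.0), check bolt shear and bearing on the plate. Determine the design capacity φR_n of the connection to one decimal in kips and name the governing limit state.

Bolt shear: A_b = π(0.625)²/4 = 0.3068 in². φR_n = 0.75 × 68 × 0.3068 × 4 × 1 = 62.6 kips.
Bearing (0.375 in plate, F_u = 70 ksi): end bolts L_c = 1.5625 − 0.6875/2 = 1.21875, R_n = min(1.2×1.21875×0.375×70, 2.4×0.625×0.375×70) = 38.391 kips/bolt; interior L_c = 2.4375 − 0.6875 = 1.75, R_n = 39.375 kips/bolt. φR_n = 0.75 × (1×38.391 + 3×39.375) = 117.4 kips.
Governing: min(62.6, 117.4) = 62.6 kips → bolt shear.

62.6 kips (bolt shear governs)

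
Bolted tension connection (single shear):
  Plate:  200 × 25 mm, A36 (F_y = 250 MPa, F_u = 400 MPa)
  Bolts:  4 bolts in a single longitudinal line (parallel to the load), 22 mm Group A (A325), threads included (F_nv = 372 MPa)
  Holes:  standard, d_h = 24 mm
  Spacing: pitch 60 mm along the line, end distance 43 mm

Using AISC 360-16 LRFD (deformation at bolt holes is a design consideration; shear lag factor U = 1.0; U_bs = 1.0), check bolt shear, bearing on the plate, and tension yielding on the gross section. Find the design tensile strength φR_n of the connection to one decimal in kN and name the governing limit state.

Bolt shear: A_b = π(22)²/4 = 380.13 mm². φR_n = 0.75 × 372 × 380.13 × 4 × 1 = 424.2 kN.
Bearing (25 mm plate, F_u = 400 MPa): end bolts L_c = 43 − 24/2 = 31, R_n = min(1.2×31×25×400, 2.4×22×25×400) = 372 kN/bolt; interior L_c = 60 − 24 = 36, R_n = 432 kN/bolt. φR_n = 0.75 × (1×372 + 3×432) = 1251.0 kN.
Tension yield (gross): A_g = 200×25 = 5000 mm². φR_n = 0.90 × 250 × 5000 = 1125.0 kN.
Governing: min(424.2, 1251.0, 1125.0) = 424.2 kN → bolt shear.

424.2 kN (bolt shear governs)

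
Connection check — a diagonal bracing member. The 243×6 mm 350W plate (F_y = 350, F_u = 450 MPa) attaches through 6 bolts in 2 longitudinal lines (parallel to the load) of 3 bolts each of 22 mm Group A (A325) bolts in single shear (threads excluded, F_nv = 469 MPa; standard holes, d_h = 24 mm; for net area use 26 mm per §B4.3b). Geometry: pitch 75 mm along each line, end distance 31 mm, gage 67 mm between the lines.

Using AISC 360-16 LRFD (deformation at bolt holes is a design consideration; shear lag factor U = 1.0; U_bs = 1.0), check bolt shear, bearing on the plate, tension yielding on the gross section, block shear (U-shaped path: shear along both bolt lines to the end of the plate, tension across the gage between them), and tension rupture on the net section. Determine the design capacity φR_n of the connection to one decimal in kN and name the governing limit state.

364.9 kN (block shear governs)

Bolt shear: A_b = π(22)²/4 = 380.13 mm². φR_n = 0.75 × 469 × 380.13 × 6 × 1 = 802.3 kN.
Bearing (6 mm plate, F_u = 450 MPa): end bolts L_c = 31 − 24/2 = 19, R_n = min(1.2×19×6×450, 2.4×22×6×450) = 61.56 kN/bolt; interior L_c = 75 − 24 = 51, R_n = 142.56 kN/bolt. φR_n = 0.75 × (2×61.56 + 4×142.56) = 520.0 kN.
Tension yield (gross): A_g = 243×6 = 1458 mm². φR_n = 0.90 × 350 × 1458 = 459.3 kN.
Block shear: shear path 2×[31+2×75] = 2×181 mm, A_gv = 2172, A_nv = 2×(181 − 2.5×26)×6 = 1392 mm²; tension across gage: (67 − 1×26)×6 = 246 mm². R_n = min(0.6×450×1392, 0.6×350×2172) + 1.0×450×246 = min(375.84, 456.12) + 110.7 = 486.54 kN. φR_n = 0.75 × 486.54 = 364.9 kN.
Tension rupture (net): A_n = (243 − 2×26)×6 = 1146 mm² (U = 1.0, A_e = A_n). φR_n = 0.75 × 450 × 1146 = 386.8 kN.
Governing: min(802.3, 520.0, 459.3, 364.9, 386.8) = 364.9 kN → block shear.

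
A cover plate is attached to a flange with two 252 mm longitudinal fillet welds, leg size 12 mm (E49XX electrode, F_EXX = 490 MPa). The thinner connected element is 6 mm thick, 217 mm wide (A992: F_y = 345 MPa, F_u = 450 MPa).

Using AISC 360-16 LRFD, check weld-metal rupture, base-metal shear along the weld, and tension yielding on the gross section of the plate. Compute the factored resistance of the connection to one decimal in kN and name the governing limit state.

Weld metal: throat = 0.707×12 = 8.484 mm, L = 2×252 = 504 mm. φR_n = 0.75 × 0.6 × 490 × 8.484 × 504 = 942.8 kN.
Base metal shear (6 mm plate): yield φR_n = 1.0×0.6×345×6×504 = 626.0 kN; rupture φR_n = 0.75×0.6×450×6×504 = 612.4 kN; take 612.4 kN (rupture).
Tension yield (gross): A_g = 217×6 = 1302 mm². φR_n = 0.90 × 345 × 1302 = 404.3 kN.
Governing: min(942.8, 612.4, 404.3) = 404.3 kN → gross-section yield.

404.3 kN (gross-section yield governs)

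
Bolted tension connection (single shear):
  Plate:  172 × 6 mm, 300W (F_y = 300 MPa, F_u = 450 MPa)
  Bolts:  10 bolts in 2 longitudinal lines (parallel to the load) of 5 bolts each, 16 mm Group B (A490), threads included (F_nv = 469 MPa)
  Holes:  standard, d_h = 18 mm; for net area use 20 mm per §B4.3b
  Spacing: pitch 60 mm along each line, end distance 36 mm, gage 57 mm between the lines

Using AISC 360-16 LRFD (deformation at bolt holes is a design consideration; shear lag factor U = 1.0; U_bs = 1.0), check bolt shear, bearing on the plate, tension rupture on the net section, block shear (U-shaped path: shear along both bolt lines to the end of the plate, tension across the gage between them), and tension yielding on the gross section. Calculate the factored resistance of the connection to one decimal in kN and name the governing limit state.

267.3 kN (net-section rupture governs)

Bolt shear: A_b = π(16)²/4 = 201.06 mm². φR_n = 0.75 × 469 × 201.06 × 10 × 1 = 707.2 kN.
Bearing (6 mm plate, F_u = 450 MPa): end bolts L_c = 36 − 18/2 = 27, R_n = min(1.2×27×6×450, 2.4×16×6×450) = 87.48 kN/bolt; interior L_c = 60 − 18 = 42, R_n = 103.68 kN/bolt. φR_n = 0.75 × (2×87.48 + 8×103.68) = 753.3 kN.
Tension rupture (net): A_n = (172 − 2×20)×6 = 792 mm² (U = 1.0, A_e = A_n). φR_n = 0.75 × 450 × 792 = 267.3 kN.
Block shear: shear path 2×[36+4×60] = 2×276 mm, A_gv = 3312, A_nv = 2×(276 − 4.5×20)×6 = 2232 mm²; tension across gage: (57 − 1×20)×6 = 222 mm². R_n = min(0.6×450×2232, 0.6×300×3312) + 1.0×450×222 = min(602.64, 596.16) + 99.9 = 696.06 kN. φR_n = 0.75 × 696.06 = 522.0 kN.
Tension yield (gross): A_g = 172×6 = 1032 mm². φR_n = 0.90 × 300 × 1032 = 278.6 kN.
Governing: min(707.2, 753.3, 267.3, 522.0, 278.6) = 267.3 kN → net-section rupture.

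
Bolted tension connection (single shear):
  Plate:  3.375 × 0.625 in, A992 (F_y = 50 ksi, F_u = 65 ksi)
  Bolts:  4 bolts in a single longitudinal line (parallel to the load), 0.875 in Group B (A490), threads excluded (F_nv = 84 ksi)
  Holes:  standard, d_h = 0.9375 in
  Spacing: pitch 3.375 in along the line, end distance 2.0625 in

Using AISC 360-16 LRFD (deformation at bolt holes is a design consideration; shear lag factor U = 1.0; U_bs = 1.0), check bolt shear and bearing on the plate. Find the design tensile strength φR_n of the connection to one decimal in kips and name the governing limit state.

Bolt shear: A_b = π(0.875)²/4 = 0.60132 in². φR_n = 0.75 × 84 × 0.60132 × 4 × 1 = 151.5 kips.
Bearing (0.625 in plate, F_u = 65 ksi): end bolts L_c = 2.0625 − 0.9375/2 = 1.59375, R_n = min(1.2×1.59375×0.625×65, 2.4×0.875×0.625×65) = 77.695 kips/bolt; interior L_c = 3.375 − 0.9375 = 2.4375, R_n = 85.313 kips/bolt. φR_n = 0.75 × (1×77.695 + 3×85.313) = 250.2 kips.
Governing: min(151.5, 250.2) = 151.5 kips → bolt shear.

151.5 kips (bolt shear governs)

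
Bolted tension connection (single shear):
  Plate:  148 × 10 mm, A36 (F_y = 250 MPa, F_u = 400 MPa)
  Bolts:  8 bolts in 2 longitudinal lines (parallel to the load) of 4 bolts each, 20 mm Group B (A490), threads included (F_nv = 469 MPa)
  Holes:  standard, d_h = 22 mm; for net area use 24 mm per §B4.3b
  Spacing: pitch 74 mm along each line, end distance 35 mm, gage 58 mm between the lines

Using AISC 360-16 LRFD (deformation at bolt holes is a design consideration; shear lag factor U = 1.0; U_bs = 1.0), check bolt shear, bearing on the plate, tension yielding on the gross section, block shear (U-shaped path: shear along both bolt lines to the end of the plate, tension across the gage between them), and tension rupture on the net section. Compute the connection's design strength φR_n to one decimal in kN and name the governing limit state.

Bolt shear: A_b = π(20)²/4 = 314.16 mm². φR_n = 0.75 × 469 × 314.16 × 8 × 1 = 884.0 kN.
Bearing (10 mm plate, F_u = 400 MPa): end bolts L_c = 35 − 22/2 = 24, R_n = min(1.2×24×10×400, 2.4×20×10×400) = 115.2 kN/bolt; interior L_c = 74 − 22 = 52, R_n = 192 kN/bolt. φR_n = 0.75 × (2×115.2 + 6×192) = 1036.8 kN.
Tension yield (gross): A_g = 148×10 = 1480 mm². φR_n = 0.90 × 250 × 1480 = 333.0 kN.
Block shear: shear path 2×[35+3×74] = 2×257 mm, A_gv = 5140, A_nv = 2×(257 − 3.5×24)×10 = 3460 mm²; tension across gage: (58 − 1×24)×10 = 340 mm². R_n = min(0.6×400×3460, 0.6×250×5140) + 1.0×400×340 = min(830.4, 771) + 136 = 907 kN. φR_n = 0.75 × 907 = 680.3 kN.
Tension rupture (net): A_n = (148 − 2×24)×10 = 1000 mm² (U = 1.0, A_e = A_n). φR_n = 0.75 × 400 × 1000 = 300.0 kN.
Governing: min(884.0, 1036.8, 333.0, 680.3, 300.0) = 300.0 kN → net-section rupture.

300.0 kN (net-section rupture governs)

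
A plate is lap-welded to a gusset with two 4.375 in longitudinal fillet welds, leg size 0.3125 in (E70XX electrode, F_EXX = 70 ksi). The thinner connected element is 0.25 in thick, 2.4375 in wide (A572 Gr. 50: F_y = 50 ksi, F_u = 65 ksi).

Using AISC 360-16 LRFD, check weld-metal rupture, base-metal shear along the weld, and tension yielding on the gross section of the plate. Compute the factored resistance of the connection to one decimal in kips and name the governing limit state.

Weld metal: throat = 0.707×0.3125 = 0.22094 in, L = 2×4.375 = 8.75 in. φR_n = 0.75 × 0.6 × 70 × 0.22094 × 8.75 = 60.9 kips.
Base metal shear (0.25 in plate): yield φR_n = 1.0×0.6×50×0.25×8.75 = 65.6 kips; rupture φR_n = 0.75×0.6×65×0.25×8.75 = 64.0 kips; take 64.0 kips (rupture).
Tension yield (gross): A_g = 2.4375×0.25 = 0.60938 in². φR_n = 0.90 × 50 × 0.60938 = 27.4 kips.
Governing: min(60.9, 64.0, 27.4) = 27.4 kips → gross-section yield.

27.4 kips (gross-section yield governs)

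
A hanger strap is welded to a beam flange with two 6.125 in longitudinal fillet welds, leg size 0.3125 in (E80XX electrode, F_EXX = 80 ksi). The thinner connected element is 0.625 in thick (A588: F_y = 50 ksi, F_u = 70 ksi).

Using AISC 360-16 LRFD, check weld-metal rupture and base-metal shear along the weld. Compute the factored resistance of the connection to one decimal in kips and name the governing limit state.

97.4 kips (weld metal governs)

Weld metal: throat = 0.707×0.3125 = 0.22094 in, L = 2×6.125 = 12.25 in. φR_n = 0.75 × 0.6 × 80 × 0.22094 × 12.25 = 97.4 kips.
Base metal shear (0.625 in plate): yield φR_n = 1.0×0.6×50×0.625×12.25 = 229.7 kips; rupture φR_n = 0.75×0.6×70×0.625×12.25 = 241.2 kips; take 229.7 kips (yield).
Governing: min(97.4, 229.7) = 97.4 kips → weld metal.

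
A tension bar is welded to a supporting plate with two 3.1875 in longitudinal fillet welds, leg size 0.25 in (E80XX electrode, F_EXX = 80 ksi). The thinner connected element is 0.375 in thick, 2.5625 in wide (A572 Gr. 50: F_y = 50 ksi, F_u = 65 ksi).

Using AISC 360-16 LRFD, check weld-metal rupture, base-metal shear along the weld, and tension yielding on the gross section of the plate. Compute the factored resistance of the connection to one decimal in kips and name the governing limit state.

Weld metal: throat = 0.707×0.25 = 0.17675 in, L = 2×3.1875 = 6.375 in. φR_n = 0.75 × 0.6 × 80 × 0.17675 × 6.375 = 40.6 kips.
Base metal shear (0.375 in plate): yield φR_n = 1.0×0.6×50×0.375×6.375 = 71.7 kips; rupture φR_n = 0.75×0.6×65×0.375×6.375 = 69.9 kips; take 69.9 kips (rupture).
Tension yield (gross): A_g = 2.5625×0.375 = 0.96094 in². φR_n = 0.90 × 50 × 0.96094 = 43.2 kips.
Governing: min(40.6, 69.9, 43.2) = 40.6 kips → weld metal.

40.6 kips (weld metal governs)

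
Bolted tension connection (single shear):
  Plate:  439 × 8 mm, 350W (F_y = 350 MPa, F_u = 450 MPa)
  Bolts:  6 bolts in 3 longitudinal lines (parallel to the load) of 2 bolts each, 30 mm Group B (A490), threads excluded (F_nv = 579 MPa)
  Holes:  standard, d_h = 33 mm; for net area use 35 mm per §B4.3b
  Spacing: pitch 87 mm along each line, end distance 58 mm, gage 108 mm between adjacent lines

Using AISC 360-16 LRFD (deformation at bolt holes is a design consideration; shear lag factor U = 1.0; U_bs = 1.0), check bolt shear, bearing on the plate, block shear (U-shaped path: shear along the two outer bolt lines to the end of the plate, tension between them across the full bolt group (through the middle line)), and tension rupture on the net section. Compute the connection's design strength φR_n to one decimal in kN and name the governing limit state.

693.9 kN (block shear governs)

Bolt shear: A_b = π(30)²/4 = 706.86 mm². φR_n = 0.75 × 579 × 706.86 × 6 × 1 = 1841.7 kN.
Bearing (8 mm plate, F_u = 450 MPa): end bolts L_c = 58 − 33/2 = 41.5, R_n = min(1.2×41.5×8×450, 2.4×30×8×450) = 179.28 kN/bolt; interior L_c = 87 − 33 = 54, R_n = 233.28 kN/bolt. φR_n = 0.75 × (3×179.28 + 3×233.28) = 928.3 kN.
Block shear: shear path 2×[58+1×87] = 2×145 mm, A_gv = 2320, A_nv = 2×(145 − 1.5×35)×8 = 1480 mm²; tension across gage: (216 − 2×35)×8 = 1168 mm². R_n = min(0.6×450×1480, 0.6×350×2320) + 1.0×450×1168 = min(399.6, 487.2) + 525.6 = 925.2 kN. φR_n = 0.75 × 925.2 = 693.9 kN.
Tension rupture (net): A_n = (439 − 3×35)×8 = 2672 mm² (U = 1.0, A_e = A_n). φR_n = 0.75 × 450 × 2672 = 901.8 kN.
Governing: min(1841.7, 928.3, 693.9, 901.8) = 693.9 kN → block shear.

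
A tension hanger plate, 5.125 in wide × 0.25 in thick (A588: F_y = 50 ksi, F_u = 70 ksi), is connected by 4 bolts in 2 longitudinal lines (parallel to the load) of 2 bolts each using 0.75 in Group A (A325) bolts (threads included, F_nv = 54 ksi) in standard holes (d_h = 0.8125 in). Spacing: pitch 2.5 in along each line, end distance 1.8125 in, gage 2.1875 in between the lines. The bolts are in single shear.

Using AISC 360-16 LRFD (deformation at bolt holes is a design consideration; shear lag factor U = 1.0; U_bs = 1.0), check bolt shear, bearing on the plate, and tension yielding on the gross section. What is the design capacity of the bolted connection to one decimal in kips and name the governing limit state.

57.7 kips (gross-section yield governs)

Bolt shear: A_b = π(0.75)²/4 = 0.44179 in². φR_n = 0.75 × 54 × 0.44179 × 4 × 1 = 71.6 kips.
Bearing (0.25 in plate, F_u = 70 ksi): end bolts L_c = 1.8125 − 0.8125/2 = 1.40625, R_n = min(1.2×1.40625×0.25×70, 2.4×0.75×0.25×70) = 29.531 kips/bolt; interior L_c = 2.5 − 0.8125 = 1.6875, R_n = 31.5 kips/bolt. φR_n = 0.75 × (2×29.531 + 2×31.5) = 91.5 kips.
Tension yield (gross): A_g = 5.125×0.25 = 1.2813 in². φR_n = 0.90 × 50 × 1.2813 = 57.7 kips.
Governing: min(71.6, 91.5, 57.7) = 57.7 kips → gross-section yield.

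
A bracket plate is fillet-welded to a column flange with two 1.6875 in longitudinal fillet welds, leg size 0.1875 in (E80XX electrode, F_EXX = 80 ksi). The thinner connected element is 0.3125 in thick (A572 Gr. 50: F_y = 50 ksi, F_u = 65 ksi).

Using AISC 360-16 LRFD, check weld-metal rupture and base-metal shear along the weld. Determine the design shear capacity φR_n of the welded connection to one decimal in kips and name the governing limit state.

Weld metal: throat = 0.707×0.1875 = 0.13256 in, L = 2×1.6875 = 3.375 in. φR_n = 0.75 × 0.6 × 80 × 0.13256 × 3.375 = 16.1 kips.
Base metal shear (0.3125 in plate): yield φR_n = 1.0×0.6×50×0.3125×3.375 = 31.6 kips; rupture φR_n = 0.75×0.6×65×0.3125×3.375 = 30.8 kips; take 30.8 kips (rupture).
Governing: min(16.1, 30.8) = 16.1 kips → weld metal.

16.1 kips (weld metal governs)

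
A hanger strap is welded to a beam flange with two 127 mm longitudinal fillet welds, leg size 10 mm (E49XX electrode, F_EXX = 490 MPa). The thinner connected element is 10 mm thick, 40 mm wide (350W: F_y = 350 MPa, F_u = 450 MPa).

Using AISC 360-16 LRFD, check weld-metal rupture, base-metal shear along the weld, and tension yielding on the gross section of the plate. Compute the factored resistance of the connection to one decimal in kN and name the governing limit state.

Weld metal: throat = 0.707×10 = 7.07 mm, L = 2×127 = 254 mm. φR_n = 0.75 × 0.6 × 490 × 7.07 × 254 = 396.0 kN.
Base metal shear (10 mm plate): yield φR_n = 1.0×0.6×350×10×254 = 533.4 kN; rupture φR_n = 0.75×0.6×450×10×254 = 514.4 kN; take 514.4 kN (rupture).
Tension yield (gross): A_g = 40×10 = 400 mm². φR_n = 0.90 × 350 × 400 = 126.0 kN.
Governing: min(396.0, 514.4, 126.0) = 126.0 kN → gross-section yield.

126.0 kN (gross-section yield governs)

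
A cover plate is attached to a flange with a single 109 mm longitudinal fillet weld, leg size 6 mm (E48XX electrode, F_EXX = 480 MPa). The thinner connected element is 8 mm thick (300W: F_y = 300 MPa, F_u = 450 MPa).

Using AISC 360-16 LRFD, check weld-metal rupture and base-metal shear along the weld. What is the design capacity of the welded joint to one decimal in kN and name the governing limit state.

99.9 kN (weld metal governs)

Weld metal: throat = 0.707×6 = 4.242 mm, L = 109 mm. φR_n = 0.75 × 0.6 × 480 × 4.242 × 109 = 99.9 kN.
Base metal shear (8 mm plate): yield φR_n = 1.0×0.6×300×8×109 = 157.0 kN; rupture φR_n = 0.75×0.6×450×8×109 = 176.6 kN; take 157.0 kN (yield).
Governing: min(99.9, 157.0) = 99.9 kN → weld metal.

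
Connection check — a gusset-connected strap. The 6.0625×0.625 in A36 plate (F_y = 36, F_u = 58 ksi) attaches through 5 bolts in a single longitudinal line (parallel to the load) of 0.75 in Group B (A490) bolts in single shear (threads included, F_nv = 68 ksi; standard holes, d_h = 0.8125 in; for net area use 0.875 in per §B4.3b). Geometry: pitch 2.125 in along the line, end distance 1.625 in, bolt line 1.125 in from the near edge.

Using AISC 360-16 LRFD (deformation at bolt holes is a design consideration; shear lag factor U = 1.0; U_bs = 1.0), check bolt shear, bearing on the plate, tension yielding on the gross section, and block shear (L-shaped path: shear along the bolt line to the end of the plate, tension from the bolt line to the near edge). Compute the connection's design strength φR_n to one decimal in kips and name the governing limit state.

Bolt shear: A_b = π(0.75)²/4 = 0.44179 in². φR_n = 0.75 × 68 × 0.44179 × 5 × 1 = 112.7 kips.
Bearing (0.625 in plate, F_u = 58 ksi): end bolts L_c = 1.625 − 0.8125/2 = 1.21875, R_n = min(1.2×1.21875×0.625×58, 2.4×0.75×0.625×58) = 53.016 kips/bolt; interior L_c = 2.125 − 0.8125 = 1.3125, R_n = 57.094 kips/bolt. φR_n = 0.75 × (1×53.016 + 4×57.094) = 211.0 kips.
Tension yield (gross): A_g = 6.0625×0.625 = 3.7891 in². φR_n = 0.90 × 36 × 3.7891 = 122.8 kips.
Block shear: shear path 1×[1.625+4×2.125] = 1×10.125 in, A_gv = 6.3281, A_nv = 1×(10.125 − 4.5×0.875)×0.625 = 3.8672 in²; tension to near edge: (1.125 − 0.5×0.875)×0.625 = 0.42969 in². R_n = min(0.6×58×3.8672, 0.6×36×6.3281) + 1.0×58×0.42969 = min(134.58, 136.69) + 24.922 = 159.5 kips. φR_n = 0.75 × 159.5 = 119.6 kips.
Governing: min(112.7, 211.0, 122.8, 119.6) = 112.7 kips → bolt shear.

112.7 kips (bolt shear governs)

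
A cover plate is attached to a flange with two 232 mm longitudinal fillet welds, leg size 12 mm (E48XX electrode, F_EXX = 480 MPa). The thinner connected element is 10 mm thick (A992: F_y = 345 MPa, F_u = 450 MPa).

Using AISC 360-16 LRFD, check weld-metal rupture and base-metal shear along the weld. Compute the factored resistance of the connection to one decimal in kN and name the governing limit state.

Weld metal: throat = 0.707×12 = 8.484 mm, L = 2×232 = 464 mm. φR_n = 0.75 × 0.6 × 480 × 8.484 × 464 = 850.3 kN.
Base metal shear (10 mm plate): yield φR_n = 1.0×0.6×345×10×464 = 960.5 kN; rupture φR_n = 0.75×0.6×450×10×464 = 939.6 kN; take 939.6 kN (rupture).
Governing: min(850.3, 939.6) = 850.3 kN → weld metal.

850.3 kN (weld metal governs)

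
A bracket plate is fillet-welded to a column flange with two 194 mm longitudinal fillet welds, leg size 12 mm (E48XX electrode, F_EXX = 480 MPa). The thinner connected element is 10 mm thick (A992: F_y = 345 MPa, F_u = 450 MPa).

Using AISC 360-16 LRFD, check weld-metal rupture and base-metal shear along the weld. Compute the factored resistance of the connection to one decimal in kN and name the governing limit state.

Weld metal: throat = 0.707×12 = 8.484 mm, L = 2×194 = 388 mm. φR_n = 0.75 × 0.6 × 480 × 8.484 × 388 = 711.0 kN.
Base metal shear (10 mm plate): yield φR_n = 1.0×0.6×345×10×388 = 803.2 kN; rupture φR_n = 0.75×0.6×450×10×388 = 785.7 kN; take 785.7 kN (rupture).
Governing: min(711.0, 785.7) = 711.0 kN → weld metal.

711.0 kN (weld metal governs)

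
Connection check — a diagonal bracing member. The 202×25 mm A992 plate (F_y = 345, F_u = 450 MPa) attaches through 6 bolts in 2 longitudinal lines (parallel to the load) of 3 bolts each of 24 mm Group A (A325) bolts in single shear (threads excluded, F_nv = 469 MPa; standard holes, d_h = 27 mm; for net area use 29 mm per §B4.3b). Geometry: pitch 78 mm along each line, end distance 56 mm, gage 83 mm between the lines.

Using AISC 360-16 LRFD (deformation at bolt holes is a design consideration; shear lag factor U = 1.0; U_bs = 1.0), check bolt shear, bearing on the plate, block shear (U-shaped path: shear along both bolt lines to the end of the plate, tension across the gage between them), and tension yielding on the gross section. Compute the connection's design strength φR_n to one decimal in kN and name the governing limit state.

Bolt shear: A_b = π(24)²/4 = 452.39 mm². φR_n = 0.75 × 469 × 452.39 × 6 × 1 = 954.8 kN.
Bearing (25 mm plate, F_u = 450 MPa): end bolts L_c = 56 − 27/2 = 42.5, R_n = min(1.2×42.5×25×450, 2.4×24×25×450) = 573.75 kN/bolt; interior L_c = 78 − 27 = 51, R_n = 648 kN/bolt. φR_n = 0.75 × (2×573.75 + 4×648) = 2804.6 kN.
Block shear: shear path 2×[56+2×78] = 2×212 mm, A_gv = 10600, A_nv = 2×(212 − 2.5×29)×25 = 6975 mm²; tension across gage: (83 − 1×29)×25 = 1350 mm². R_n = min(0.6×450×6975, 0.6×345×10600) + 1.0×450×1350 = min(1883.3, 2194.2) + 607.5 = 2490.8 kN. φR_n = 0.75 × 2490.8 = 1868.1 kN.
Tension yield (gross): A_g = 202×25 = 5050 mm². φR_n = 0.90 × 345 × 5050 = 1568.0 kN.
Governing: min(954.8, 2804.6, 1868.1, 1568.0) = 954.8 kN → bolt shear.

954.8 kN (bolt shear governs)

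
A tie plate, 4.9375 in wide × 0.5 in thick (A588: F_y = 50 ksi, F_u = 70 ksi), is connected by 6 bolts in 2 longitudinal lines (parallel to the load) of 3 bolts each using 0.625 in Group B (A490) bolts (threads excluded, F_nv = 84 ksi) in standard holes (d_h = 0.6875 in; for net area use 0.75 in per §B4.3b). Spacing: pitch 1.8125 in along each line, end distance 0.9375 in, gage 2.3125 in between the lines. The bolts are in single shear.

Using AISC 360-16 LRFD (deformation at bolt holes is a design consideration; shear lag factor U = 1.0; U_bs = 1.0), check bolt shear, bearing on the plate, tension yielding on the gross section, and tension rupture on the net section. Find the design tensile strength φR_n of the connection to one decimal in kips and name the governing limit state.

90.2 kips (net-section rupture governs)

Bolt shear: A_b = π(0.625)²/4 = 0.3068 in². φR_n = 0.75 × 84 × 0.3068 × 6 × 1 = 116.0 kips.
Bearing (0.5 in plate, F_u = 70 ksi): end bolts L_c = 0.9375 − 0.6875/2 = 0.59375, R_n = min(1.2×0.59375×0.5×70, 2.4×0.625×0.5×70) = 24.938 kips/bolt; interior L_c = 1.8125 − 0.6875 = 1.125, R_n = 47.25 kips/bolt. φR_n = 0.75 × (2×24.938 + 4×47.25) = 179.2 kips.
Tension yield (gross): A_g = 4.9375×0.5 = 2.4688 in². φR_n = 0.90 × 50 × 2.4688 = 111.1 kips.
Tension rupture (net): A_n = (4.9375 − 2×0.75)×0.5 = 1.7188 in² (U = 1.0, A_e = A_n). φR_n = 0.75 × 70 × 1.7188 = 90.2 kips.
Governing: min(116.0, 179.2, 111.1, 90.2) = 90.2 kips → net-section rupture.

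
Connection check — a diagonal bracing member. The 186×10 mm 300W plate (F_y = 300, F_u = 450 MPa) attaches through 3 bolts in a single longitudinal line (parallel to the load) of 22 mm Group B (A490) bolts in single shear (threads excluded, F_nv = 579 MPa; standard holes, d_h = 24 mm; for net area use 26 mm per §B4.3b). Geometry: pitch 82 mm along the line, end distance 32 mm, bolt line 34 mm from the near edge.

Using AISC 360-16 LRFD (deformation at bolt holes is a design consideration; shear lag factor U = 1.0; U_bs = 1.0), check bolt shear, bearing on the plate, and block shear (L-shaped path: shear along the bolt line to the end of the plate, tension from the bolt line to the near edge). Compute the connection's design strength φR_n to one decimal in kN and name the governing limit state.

335.5 kN (block shear governs)

Bolt shear: A_b = π(22)²/4 = 380.13 mm². φR_n = 0.75 × 579 × 380.13 × 3 × 1 = 495.2 kN.
Bearing (10 mm plate, F_u = 450 MPa): end bolts L_c = 32 − 24/2 = 20, R_n = min(1.2×20×10×450, 2.4×22×10×450) = 108 kN/bolt; interior L_c = 82 − 24 = 58, R_n = 237.6 kN/bolt. φR_n = 0.75 × (1×108 + 2×237.6) = 437.4 kN.
Block shear: shear path 1×[32+2×82] = 1×196 mm, A_gv = 1960, A_nv = 1×(196 − 2.5×26)×10 = 1310 mm²; tension to near edge: (34 − 0.5×26)×10 = 210 mm². R_n = min(0.6×450×1310, 0.6×300×1960) + 1.0×450×210 = min(353.7, 352.8) + 94.5 = 447.3 kN. φR_n = 0.75 × 447.3 = 335.5 kN.
Governing: min(495.2, 437.4, 335.5) = 335.5 kN → block shear.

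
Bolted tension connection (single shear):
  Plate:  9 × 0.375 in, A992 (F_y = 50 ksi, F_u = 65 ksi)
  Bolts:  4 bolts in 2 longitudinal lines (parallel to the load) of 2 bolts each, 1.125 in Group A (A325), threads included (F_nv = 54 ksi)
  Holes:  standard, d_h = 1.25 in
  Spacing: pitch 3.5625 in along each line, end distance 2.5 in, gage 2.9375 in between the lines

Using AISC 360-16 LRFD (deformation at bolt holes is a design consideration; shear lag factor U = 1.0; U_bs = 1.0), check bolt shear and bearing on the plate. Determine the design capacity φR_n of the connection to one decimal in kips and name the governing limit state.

161.0 kips (bolt shear governs)

Bolt shear: A_b = π(1.125)²/4 = 0.99402 in². φR_n = 0.75 × 54 × 0.99402 × 4 × 1 = 161.0 kips.
Bearing (0.375 in plate, F_u = 65 ksi): end bolts L_c = 2.5 − 1.25/2 = 1.875, R_n = min(1.2×1.875×0.375×65, 2.4×1.125×0.375×65) = 54.844 kips/bolt; interior L_c = 3.5625 − 1.25 = 2.3125, R_n = 65.813 kips/bolt. φR_n = 0.75 × (2×54.844 + 2×65.813) = 181.0 kips.
Governing: min(161.0, 181.0) = 161.0 kips → bolt shear.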